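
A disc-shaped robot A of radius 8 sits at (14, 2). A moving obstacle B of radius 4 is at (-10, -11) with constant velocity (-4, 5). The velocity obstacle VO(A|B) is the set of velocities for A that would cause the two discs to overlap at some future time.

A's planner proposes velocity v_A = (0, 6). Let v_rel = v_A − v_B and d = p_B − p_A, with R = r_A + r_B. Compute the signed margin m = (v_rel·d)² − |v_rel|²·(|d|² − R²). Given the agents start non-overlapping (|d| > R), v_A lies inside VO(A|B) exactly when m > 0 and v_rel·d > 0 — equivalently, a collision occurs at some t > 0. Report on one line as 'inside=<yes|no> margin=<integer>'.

d = (-24, -13),  |d|² = 745;  R = 8+4 = 12,  c = 745−12² = 601
v_rel = (4, 1),  |v_rel|² = 17;  v_rel·d = (4)·(-24) + (1)·(-13) = -109
17·t² + 218·t + 601 = 0  ⇒  m = (-109)² − 17·601 = 1664
m = 1664 > 0,  v_rel·d = -109 < 0  ⇒  outside

inside=no margin=1664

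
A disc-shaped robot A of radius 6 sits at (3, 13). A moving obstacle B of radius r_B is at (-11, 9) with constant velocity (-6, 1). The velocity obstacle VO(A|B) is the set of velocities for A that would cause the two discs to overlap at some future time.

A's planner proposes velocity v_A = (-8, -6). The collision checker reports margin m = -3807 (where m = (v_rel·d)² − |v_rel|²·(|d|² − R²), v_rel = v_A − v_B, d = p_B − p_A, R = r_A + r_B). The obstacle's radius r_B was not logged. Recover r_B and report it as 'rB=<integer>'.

m = -3807
d = (-14, -4);  v_rel = (-2, -7),  |v_rel|² = 53
v_rel×d = (-2)·(-4) − (-7)·(-14) = -90
since m = R²·53 − (-90)²:  R² = (8100 + -3807) / 53 = 81
R = √81 = 9  ⇒  r_B = 9 − 6 = 3

rB=3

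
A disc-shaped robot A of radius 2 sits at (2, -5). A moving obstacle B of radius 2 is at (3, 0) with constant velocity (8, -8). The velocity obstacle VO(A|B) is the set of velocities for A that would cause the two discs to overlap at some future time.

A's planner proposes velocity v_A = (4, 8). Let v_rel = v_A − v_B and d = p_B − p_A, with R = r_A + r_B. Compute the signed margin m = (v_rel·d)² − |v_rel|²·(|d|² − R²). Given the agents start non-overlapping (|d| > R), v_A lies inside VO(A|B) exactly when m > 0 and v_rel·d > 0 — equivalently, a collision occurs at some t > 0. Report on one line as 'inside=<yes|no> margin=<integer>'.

d = (1, 5),  |d|² = 26;  R = 2+2 = 4,  c = 26−4² = 10
v_rel = (-4, 16),  |v_rel|² = 272;  v_rel·d = (-4)·(1) + (16)·(5) = 76
272·t² − 152·t + 10 = 0  ⇒  m = 76² − 272·10 = 3056
m = 3056 > 0,  v_rel·d = 76 > 0  ⇒  inside

inside=yes margin=3056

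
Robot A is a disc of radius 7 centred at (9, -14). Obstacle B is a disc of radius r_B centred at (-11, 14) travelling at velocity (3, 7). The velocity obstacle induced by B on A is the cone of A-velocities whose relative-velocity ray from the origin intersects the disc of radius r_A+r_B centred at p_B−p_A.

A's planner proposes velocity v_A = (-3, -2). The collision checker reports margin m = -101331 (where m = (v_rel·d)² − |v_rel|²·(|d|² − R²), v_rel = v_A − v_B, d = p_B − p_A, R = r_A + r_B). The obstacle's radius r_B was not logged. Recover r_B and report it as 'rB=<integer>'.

m = -101331
d = (-20, 28);  v_rel = (-6, -9),  |v_rel|² = 117
v_rel×d = (-6)·(28) − (-9)·(-20) = -348
since m = R²·117 − (-348)²:  R² = (121104 + -101331) / 117 = 169
R = √169 = 13  ⇒  r_B = 13 − 7 = 6

rB=6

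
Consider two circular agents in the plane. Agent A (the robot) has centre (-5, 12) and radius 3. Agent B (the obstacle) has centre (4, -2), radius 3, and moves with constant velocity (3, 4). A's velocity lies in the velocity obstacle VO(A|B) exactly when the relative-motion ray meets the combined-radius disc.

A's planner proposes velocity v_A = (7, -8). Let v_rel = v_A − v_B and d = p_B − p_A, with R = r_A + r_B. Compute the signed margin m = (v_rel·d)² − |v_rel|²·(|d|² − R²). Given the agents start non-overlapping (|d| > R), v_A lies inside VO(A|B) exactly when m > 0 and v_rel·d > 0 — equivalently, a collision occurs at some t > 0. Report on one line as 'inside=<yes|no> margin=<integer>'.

d = (9, -14),  |d|² = 277;  R = 3+3 = 6,  c = 277−6² = 241
v_rel = (4, -12),  |v_rel|² = 160;  v_rel·d = (4)·(9) + (-12)·(-14) = 204
160·t² − 408·t + 241 = 0  ⇒  m = 204² − 160·241 = 3056
m = 3056 > 0,  v_rel·d = 204 > 0  ⇒  inside

inside=yes margin=3056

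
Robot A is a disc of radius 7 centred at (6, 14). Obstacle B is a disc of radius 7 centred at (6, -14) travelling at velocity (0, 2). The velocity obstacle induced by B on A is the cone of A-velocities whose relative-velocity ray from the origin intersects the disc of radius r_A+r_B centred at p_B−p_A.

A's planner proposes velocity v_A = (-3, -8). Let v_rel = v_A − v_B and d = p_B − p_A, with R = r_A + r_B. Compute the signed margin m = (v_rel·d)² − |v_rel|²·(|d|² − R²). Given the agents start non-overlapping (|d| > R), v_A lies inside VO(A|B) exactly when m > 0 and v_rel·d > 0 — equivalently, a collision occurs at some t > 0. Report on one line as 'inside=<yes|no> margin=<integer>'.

d = (0, -28),  |d|² = 784;  R = 7+7 = 14,  c = 784−14² = 588
v_rel = (-3, -10),  |v_rel|² = 109;  v_rel·d = (-3)·(0) + (-10)·(-28) = 280
109·t² − 560·t + 588 = 0  ⇒  m = 280² − 109·588 = 14308
m = 14308 > 0,  v_rel·d = 280 > 0  ⇒  inside

inside=yes margin=14308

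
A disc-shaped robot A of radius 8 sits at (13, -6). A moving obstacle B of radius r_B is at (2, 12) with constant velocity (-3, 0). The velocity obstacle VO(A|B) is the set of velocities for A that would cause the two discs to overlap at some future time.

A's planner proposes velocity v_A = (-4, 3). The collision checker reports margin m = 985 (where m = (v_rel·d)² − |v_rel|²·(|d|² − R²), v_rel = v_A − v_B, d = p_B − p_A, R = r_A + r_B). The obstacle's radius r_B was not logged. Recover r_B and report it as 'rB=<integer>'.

m = 985
d = (-11, 18);  v_rel = (-1, 3),  |v_rel|² = 10
v_rel×d = (-1)·(18) − (3)·(-11) = 15
since m = R²·10 − 15²:  R² = (225 + 985) / 10 = 121
R = √121 = 11  ⇒  r_B = 11 − 8 = 3

rB=3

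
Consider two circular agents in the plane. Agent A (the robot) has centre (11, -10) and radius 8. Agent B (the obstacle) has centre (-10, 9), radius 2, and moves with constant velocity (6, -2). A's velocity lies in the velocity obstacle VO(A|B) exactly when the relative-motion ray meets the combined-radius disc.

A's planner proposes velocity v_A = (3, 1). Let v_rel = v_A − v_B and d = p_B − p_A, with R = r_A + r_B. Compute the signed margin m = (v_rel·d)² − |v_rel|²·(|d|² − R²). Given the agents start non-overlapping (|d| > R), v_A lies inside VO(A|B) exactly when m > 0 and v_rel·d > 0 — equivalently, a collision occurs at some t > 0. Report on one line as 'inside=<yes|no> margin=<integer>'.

d = (-21, 19),  |d|² = 802;  R = 8+2 = 10,  c = 802−10² = 702
v_rel = (-3, 3),  |v_rel|² = 18;  v_rel·d = (-3)·(-21) + (3)·(19) = 120
18·t² − 240·t + 702 = 0  ⇒  m = 120² − 18·702 = 1764
m = 1764 > 0,  v_rel·d = 120 > 0  ⇒  inside

inside=yes margin=1764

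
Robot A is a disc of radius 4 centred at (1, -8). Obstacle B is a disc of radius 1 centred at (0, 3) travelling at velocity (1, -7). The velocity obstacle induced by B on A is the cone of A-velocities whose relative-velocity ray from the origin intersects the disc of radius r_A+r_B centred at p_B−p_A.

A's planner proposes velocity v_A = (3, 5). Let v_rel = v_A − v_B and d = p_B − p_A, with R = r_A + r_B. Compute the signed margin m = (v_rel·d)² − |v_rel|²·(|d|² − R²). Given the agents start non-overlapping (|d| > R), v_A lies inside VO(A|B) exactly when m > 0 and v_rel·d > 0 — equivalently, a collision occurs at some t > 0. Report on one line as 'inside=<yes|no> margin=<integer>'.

d = (-1, 11),  |d|² = 122;  R = 4+1 = 5,  c = 122−5² = 97
v_rel = (2, 12),  |v_rel|² = 148;  v_rel·d = (2)·(-1) + (12)·(11) = 130
148·t² − 260·t + 97 = 0  ⇒  m = 130² − 148·97 = 2544
m = 2544 > 0,  v_rel·d = 130 > 0  ⇒  inside

inside=yes margin=2544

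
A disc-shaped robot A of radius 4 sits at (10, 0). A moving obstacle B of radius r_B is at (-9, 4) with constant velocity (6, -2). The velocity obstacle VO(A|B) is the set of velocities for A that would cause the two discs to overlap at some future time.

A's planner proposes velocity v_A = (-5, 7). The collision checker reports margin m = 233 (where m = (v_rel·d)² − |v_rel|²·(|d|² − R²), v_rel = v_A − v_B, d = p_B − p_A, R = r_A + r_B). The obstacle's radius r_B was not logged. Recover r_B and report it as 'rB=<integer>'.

m = 233
d = (-19, 4);  v_rel = (-11, 9),  |v_rel|² = 202
v_rel×d = (-11)·(4) − (9)·(-19) = 127
since m = R²·202 − 127²:  R² = (16129 + 233) / 202 = 81
R = √81 = 9  ⇒  r_B = 9 − 4 = 5

rB=5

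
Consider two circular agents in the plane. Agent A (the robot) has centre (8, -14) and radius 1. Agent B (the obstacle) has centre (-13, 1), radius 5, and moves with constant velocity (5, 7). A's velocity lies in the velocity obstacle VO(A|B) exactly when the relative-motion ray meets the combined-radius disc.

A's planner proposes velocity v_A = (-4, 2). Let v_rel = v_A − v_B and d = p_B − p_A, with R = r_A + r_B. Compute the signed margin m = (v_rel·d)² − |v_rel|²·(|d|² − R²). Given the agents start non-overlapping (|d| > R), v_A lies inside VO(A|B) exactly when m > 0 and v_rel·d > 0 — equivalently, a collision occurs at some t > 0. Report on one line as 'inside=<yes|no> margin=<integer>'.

d = (-21, 15),  |d|² = 666;  R = 1+5 = 6,  c = 666−6² = 630
v_rel = (-9, -5),  |v_rel|² = 106;  v_rel·d = (-9)·(-21) + (-5)·(15) = 114
106·t² − 228·t + 630 = 0  ⇒  m = 114² − 106·630 = -53784
m = -53784 < 0,  v_rel·d = 114 > 0  ⇒  outside

inside=no margin=-53784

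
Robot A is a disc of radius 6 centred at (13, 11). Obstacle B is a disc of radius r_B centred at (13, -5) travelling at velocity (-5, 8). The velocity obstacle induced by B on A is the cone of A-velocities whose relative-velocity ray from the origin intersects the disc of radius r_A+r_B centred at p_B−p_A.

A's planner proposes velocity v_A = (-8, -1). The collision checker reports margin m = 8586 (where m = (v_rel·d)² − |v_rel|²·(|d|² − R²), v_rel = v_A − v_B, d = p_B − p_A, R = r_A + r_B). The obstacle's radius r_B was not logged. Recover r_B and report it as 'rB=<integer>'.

m = 8586
d = (0, -16);  v_rel = (-3, -9),  |v_rel|² = 90
v_rel×d = (-3)·(-16) − (-9)·(0) = 48
since m = R²·90 − 48²:  R² = (2304 + 8586) / 90 = 121
R = √121 = 11  ⇒  r_B = 11 − 6 = 5

rB=5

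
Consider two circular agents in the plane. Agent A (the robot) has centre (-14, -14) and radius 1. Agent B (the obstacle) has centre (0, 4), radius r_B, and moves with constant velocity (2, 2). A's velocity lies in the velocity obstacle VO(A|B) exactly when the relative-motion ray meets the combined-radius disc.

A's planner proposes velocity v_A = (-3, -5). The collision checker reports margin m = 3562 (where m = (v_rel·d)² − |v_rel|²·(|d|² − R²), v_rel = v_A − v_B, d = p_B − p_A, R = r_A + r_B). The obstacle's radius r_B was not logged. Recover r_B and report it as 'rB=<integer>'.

m = 3562
d = (14, 18);  v_rel = (-5, -7),  |v_rel|² = 74
v_rel×d = (-5)·(18) − (-7)·(14) = 8
since m = R²·74 − 8²:  R² = (64 + 3562) / 74 = 49
R = √49 = 7  ⇒  r_B = 7 − 1 = 6

rB=6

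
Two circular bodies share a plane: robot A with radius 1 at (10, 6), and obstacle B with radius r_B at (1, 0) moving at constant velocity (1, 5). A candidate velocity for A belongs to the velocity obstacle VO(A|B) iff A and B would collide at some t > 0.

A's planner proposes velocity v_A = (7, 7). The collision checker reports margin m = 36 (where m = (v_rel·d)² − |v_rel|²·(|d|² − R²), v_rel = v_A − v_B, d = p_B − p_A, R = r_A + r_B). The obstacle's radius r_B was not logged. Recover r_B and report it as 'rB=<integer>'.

m = 36
d = (-9, -6);  v_rel = (6, 2),  |v_rel|² = 40
v_rel×d = (6)·(-6) − (2)·(-9) = -18
since m = R²·40 − (-18)²:  R² = (324 + 36) / 40 = 9
R = √9 = 3  ⇒  r_B = 3 − 1 = 2

rB=2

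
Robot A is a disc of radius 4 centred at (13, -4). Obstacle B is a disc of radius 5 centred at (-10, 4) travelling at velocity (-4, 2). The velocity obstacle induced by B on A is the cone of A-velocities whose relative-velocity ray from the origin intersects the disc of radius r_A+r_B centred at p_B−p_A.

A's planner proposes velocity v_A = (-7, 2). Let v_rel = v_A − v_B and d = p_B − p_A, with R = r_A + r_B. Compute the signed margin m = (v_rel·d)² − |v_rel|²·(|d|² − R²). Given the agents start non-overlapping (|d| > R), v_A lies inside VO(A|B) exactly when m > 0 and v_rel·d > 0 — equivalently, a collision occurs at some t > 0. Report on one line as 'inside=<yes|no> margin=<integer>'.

d = (-23, 8),  |d|² = 593;  R = 4+5 = 9,  c = 593−9² = 512
v_rel = (-3, 0),  |v_rel|² = 9;  v_rel·d = (-3)·(-23) + (0)·(8) = 69
9·t² − 138·t + 512 = 0  ⇒  m = 69² − 9·512 = 153
m = 153 > 0,  v_rel·d = 69 > 0  ⇒  inside

inside=yes margin=153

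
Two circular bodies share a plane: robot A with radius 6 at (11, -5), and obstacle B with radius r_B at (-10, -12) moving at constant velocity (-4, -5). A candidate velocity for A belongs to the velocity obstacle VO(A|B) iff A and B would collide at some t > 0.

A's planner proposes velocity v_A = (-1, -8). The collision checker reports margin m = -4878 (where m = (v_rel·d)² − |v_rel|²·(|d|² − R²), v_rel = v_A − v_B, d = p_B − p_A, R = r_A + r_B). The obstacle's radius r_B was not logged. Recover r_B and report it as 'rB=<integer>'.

m = -4878
d = (-21, -7);  v_rel = (3, -3),  |v_rel|² = 18
v_rel×d = (3)·(-7) − (-3)·(-21) = -84
since m = R²·18 − (-84)²:  R² = (7056 + -4878) / 18 = 121
R = √121 = 11  ⇒  r_B = 11 − 6 = 5

rB=5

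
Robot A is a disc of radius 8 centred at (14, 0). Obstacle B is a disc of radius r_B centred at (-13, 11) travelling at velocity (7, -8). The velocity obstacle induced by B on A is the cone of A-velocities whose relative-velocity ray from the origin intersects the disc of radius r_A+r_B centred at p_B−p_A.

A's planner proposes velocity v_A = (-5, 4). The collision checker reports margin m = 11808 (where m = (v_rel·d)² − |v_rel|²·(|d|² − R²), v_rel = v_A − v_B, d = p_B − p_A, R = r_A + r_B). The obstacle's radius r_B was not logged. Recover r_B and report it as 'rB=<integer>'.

m = 11808
d = (-27, 11);  v_rel = (-12, 12),  |v_rel|² = 288
v_rel×d = (-12)·(11) − (12)·(-27) = 192
since m = R²·288 − 192²:  R² = (36864 + 11808) / 288 = 169
R = √169 = 13  ⇒  r_B = 13 − 8 = 5

rB=5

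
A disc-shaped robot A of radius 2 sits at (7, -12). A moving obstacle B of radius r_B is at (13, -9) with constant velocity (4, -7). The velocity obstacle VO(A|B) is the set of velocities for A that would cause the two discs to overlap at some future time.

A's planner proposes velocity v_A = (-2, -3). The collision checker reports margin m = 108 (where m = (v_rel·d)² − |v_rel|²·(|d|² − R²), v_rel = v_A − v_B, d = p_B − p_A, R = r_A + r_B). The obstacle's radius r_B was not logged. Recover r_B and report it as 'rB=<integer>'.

m = 108
d = (6, 3);  v_rel = (-6, 4),  |v_rel|² = 52
v_rel×d = (-6)·(3) − (4)·(6) = -42
since m = R²·52 − (-42)²:  R² = (1764 + 108) / 52 = 36
R = √36 = 6  ⇒  r_B = 6 − 2 = 4

rB=4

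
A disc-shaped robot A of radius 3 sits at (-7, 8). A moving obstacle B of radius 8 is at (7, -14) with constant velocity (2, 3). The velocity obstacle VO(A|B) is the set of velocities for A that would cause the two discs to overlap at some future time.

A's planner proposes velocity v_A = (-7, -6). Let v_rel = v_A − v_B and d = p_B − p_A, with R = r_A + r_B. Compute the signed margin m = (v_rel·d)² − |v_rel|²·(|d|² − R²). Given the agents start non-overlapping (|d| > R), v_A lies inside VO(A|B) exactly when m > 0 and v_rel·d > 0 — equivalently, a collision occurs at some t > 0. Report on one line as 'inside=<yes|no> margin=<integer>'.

d = (14, -22),  |d|² = 680;  R = 3+8 = 11,  c = 680−11² = 559
v_rel = (-9, -9),  |v_rel|² = 162;  v_rel·d = (-9)·(14) + (-9)·(-22) = 72
162·t² − 144·t + 559 = 0  ⇒  m = 72² − 162·559 = -85374
m = -85374 < 0,  v_rel·d = 72 > 0  ⇒  outside

inside=no margin=-85374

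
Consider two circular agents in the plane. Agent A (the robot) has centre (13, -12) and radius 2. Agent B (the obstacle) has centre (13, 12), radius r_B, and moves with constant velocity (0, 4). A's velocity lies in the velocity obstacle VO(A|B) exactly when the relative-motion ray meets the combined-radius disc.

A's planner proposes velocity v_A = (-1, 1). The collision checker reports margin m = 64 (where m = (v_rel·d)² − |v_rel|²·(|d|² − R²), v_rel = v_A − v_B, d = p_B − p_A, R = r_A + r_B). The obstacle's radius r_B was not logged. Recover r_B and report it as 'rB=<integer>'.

m = 64
d = (0, 24);  v_rel = (-1, -3),  |v_rel|² = 10
v_rel×d = (-1)·(24) − (-3)·(0) = -24
since m = R²·10 − (-24)²:  R² = (576 + 64) / 10 = 64
R = √64 = 8  ⇒  r_B = 8 − 2 = 6

rB=6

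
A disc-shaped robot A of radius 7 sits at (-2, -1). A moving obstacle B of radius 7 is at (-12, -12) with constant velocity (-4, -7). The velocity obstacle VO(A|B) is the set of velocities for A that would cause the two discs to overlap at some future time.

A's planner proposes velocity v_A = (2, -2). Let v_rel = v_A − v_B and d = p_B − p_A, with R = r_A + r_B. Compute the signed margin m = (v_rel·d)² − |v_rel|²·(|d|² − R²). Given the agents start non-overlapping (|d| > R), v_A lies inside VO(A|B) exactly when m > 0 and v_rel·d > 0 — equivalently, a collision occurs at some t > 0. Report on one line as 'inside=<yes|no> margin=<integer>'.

d = (-10, -11),  |d|² = 221;  R = 7+7 = 14,  c = 221−14² = 25
v_rel = (6, 5),  |v_rel|² = 61;  v_rel·d = (6)·(-10) + (5)·(-11) = -115
61·t² + 230·t + 25 = 0  ⇒  m = (-115)² − 61·25 = 11700
m = 11700 > 0,  v_rel·d = -115 < 0  ⇒  outside

inside=no margin=11700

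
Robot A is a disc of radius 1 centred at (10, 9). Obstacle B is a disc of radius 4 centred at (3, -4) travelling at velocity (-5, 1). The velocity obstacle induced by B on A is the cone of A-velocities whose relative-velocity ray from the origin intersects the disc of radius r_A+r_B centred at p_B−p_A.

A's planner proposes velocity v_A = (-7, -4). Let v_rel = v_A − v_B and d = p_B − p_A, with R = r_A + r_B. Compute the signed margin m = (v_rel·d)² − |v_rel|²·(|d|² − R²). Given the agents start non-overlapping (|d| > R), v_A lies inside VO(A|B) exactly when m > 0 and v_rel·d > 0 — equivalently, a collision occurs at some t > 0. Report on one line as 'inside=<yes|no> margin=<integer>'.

d = (-7, -13),  |d|² = 218;  R = 1+4 = 5,  c = 218−5² = 193
v_rel = (-2, -5),  |v_rel|² = 29;  v_rel·d = (-2)·(-7) + (-5)·(-13) = 79
29·t² − 158·t + 193 = 0  ⇒  m = 79² − 29·193 = 644
m = 644 > 0,  v_rel·d = 79 > 0  ⇒  inside

inside=yes margin=644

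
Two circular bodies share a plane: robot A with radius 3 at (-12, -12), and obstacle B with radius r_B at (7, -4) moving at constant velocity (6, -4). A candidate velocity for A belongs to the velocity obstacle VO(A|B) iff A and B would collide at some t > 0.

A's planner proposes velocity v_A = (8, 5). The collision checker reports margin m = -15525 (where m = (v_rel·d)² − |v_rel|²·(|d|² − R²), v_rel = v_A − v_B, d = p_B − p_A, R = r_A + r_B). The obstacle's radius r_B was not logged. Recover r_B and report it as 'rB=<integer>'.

m = -15525
d = (19, 8);  v_rel = (2, 9),  |v_rel|² = 85
v_rel×d = (2)·(8) − (9)·(19) = -155
since m = R²·85 − (-155)²:  R² = (24025 + -15525) / 85 = 100
R = √100 = 10  ⇒  r_B = 10 − 3 = 7

rB=7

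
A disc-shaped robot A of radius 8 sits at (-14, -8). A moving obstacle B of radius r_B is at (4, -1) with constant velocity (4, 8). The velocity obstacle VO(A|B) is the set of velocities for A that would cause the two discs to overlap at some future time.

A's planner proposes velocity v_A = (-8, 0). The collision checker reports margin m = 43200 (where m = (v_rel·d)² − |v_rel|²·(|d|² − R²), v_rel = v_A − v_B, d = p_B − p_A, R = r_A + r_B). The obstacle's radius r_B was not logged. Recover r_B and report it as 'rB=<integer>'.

m = 43200
d = (18, 7);  v_rel = (-12, -8),  |v_rel|² = 208
v_rel×d = (-12)·(7) − (-8)·(18) = 60
since m = R²·208 − 60²:  R² = (3600 + 43200) / 208 = 225
R = √225 = 15  ⇒  r_B = 15 − 8 = 7

rB=7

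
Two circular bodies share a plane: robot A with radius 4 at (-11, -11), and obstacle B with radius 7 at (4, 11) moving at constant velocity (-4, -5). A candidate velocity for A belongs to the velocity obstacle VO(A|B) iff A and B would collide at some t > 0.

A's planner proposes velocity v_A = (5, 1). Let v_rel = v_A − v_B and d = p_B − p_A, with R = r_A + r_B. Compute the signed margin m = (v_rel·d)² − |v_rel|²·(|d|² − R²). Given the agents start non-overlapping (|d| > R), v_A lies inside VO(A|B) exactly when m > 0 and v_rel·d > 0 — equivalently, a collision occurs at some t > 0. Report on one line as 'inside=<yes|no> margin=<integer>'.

d = (15, 22),  |d|² = 709;  R = 4+7 = 11,  c = 709−11² = 588
v_rel = (9, 6),  |v_rel|² = 117;  v_rel·d = (9)·(15) + (6)·(22) = 267
117·t² − 534·t + 588 = 0  ⇒  m = 267² − 117·588 = 2493
m = 2493 > 0,  v_rel·d = 267 > 0  ⇒  inside

inside=yes margin=2493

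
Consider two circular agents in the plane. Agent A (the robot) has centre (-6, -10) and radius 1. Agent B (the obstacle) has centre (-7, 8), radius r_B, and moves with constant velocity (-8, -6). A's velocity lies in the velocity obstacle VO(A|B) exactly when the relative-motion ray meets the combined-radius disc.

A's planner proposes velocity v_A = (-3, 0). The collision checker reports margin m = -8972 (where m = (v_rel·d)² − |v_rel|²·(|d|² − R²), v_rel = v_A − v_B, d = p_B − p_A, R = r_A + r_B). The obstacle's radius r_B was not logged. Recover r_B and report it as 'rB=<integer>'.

m = -8972
d = (-1, 18);  v_rel = (5, 6),  |v_rel|² = 61
v_rel×d = (5)·(18) − (6)·(-1) = 96
since m = R²·61 − 96²:  R² = (9216 + -8972) / 61 = 4
R = √4 = 2  ⇒  r_B = 2 − 1 = 1

rB=1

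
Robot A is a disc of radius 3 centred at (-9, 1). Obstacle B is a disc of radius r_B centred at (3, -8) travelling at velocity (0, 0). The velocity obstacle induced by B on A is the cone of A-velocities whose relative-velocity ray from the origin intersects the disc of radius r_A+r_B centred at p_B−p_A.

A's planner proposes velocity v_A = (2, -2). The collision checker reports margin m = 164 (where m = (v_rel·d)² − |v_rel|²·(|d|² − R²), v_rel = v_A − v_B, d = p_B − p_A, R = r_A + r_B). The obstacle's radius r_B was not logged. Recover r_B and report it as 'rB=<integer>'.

m = 164
d = (12, -9);  v_rel = (2, -2),  |v_rel|² = 8
v_rel×d = (2)·(-9) − (-2)·(12) = 6
since m = R²·8 − 6²:  R² = (36 + 164) / 8 = 25
R = √25 = 5  ⇒  r_B = 5 − 3 = 2

rB=2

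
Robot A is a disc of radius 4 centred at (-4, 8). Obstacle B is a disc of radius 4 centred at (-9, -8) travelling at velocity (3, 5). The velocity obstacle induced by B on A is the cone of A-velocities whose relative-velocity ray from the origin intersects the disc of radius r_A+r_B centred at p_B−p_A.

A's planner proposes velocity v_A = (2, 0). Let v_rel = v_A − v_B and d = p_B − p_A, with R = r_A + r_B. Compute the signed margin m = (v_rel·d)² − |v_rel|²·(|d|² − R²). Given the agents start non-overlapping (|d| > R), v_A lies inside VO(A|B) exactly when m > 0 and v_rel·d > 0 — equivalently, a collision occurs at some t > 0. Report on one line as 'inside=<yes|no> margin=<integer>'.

d = (-5, -16),  |d|² = 281;  R = 4+4 = 8,  c = 281−8² = 217
v_rel = (-1, -5),  |v_rel|² = 26;  v_rel·d = (-1)·(-5) + (-5)·(-16) = 85
26·t² − 170·t + 217 = 0  ⇒  m = 85² − 26·217 = 1583
m = 1583 > 0,  v_rel·d = 85 > 0  ⇒  inside

inside=yes margin=1583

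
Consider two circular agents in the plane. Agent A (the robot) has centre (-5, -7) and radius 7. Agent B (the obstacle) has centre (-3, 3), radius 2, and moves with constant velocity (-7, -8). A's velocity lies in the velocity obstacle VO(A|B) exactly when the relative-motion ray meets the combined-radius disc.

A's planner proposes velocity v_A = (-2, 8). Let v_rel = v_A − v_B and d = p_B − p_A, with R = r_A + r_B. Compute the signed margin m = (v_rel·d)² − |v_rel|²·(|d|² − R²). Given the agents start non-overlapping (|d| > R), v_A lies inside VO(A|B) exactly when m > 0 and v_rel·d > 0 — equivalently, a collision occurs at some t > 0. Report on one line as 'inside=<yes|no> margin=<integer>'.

d = (2, 10),  |d|² = 104;  R = 7+2 = 9,  c = 104−9² = 23
v_rel = (5, 16),  |v_rel|² = 281;  v_rel·d = (5)·(2) + (16)·(10) = 170
281·t² − 340·t + 23 = 0  ⇒  m = 170² − 281·23 = 22437
m = 22437 > 0,  v_rel·d = 170 > 0  ⇒  inside

inside=yes margin=22437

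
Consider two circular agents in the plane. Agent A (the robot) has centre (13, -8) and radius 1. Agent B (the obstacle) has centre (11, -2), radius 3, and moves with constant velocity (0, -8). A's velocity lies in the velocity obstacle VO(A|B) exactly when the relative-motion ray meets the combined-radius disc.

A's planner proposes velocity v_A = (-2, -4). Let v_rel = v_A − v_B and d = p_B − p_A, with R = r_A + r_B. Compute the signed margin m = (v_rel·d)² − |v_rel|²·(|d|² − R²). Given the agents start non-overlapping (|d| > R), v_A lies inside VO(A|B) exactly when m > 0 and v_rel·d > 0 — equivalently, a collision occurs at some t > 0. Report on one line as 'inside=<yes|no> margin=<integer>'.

d = (-2, 6),  |d|² = 40;  R = 1+3 = 4,  c = 40−4² = 24
v_rel = (-2, 4),  |v_rel|² = 20;  v_rel·d = (-2)·(-2) + (4)·(6) = 28
20·t² − 56·t + 24 = 0  ⇒  m = 28² − 20·24 = 304
m = 304 > 0,  v_rel·d = 28 > 0  ⇒  inside

inside=yes margin=304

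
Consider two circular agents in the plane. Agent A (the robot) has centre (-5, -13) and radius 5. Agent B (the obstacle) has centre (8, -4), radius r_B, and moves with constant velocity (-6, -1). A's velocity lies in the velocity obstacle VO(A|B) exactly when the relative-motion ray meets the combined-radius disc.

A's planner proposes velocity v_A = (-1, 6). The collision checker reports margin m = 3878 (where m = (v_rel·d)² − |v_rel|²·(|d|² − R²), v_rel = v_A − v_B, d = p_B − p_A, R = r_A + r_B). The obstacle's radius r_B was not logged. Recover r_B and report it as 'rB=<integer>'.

m = 3878
d = (13, 9);  v_rel = (5, 7),  |v_rel|² = 74
v_rel×d = (5)·(9) − (7)·(13) = -46
since m = R²·74 − (-46)²:  R² = (2116 + 3878) / 74 = 81
R = √81 = 9  ⇒  r_B = 9 − 5 = 4

rB=4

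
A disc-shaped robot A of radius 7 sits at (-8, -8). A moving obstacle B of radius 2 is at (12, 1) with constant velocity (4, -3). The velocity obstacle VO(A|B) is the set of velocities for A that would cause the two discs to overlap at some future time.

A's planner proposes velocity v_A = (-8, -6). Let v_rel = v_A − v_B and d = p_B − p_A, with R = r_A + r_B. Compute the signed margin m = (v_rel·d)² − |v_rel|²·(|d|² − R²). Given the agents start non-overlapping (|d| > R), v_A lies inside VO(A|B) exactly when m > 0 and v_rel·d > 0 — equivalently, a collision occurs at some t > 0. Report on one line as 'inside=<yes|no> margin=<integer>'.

d = (20, 9),  |d|² = 481;  R = 7+2 = 9,  c = 481−9² = 400
v_rel = (-12, -3),  |v_rel|² = 153;  v_rel·d = (-12)·(20) + (-3)·(9) = -267
153·t² + 534·t + 400 = 0  ⇒  m = (-267)² − 153·400 = 10089
m = 10089 > 0,  v_rel·d = -267 < 0  ⇒  outside

inside=no margin=10089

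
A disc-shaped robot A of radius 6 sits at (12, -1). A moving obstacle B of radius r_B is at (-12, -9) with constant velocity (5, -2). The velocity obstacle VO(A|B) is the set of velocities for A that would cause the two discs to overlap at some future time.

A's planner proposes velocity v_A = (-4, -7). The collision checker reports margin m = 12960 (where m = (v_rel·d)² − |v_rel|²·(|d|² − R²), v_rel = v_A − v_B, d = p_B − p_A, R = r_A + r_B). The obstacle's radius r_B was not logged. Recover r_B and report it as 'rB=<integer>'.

m = 12960
d = (-24, -8);  v_rel = (-9, -5),  |v_rel|² = 106
v_rel×d = (-9)·(-8) − (-5)·(-24) = -48
since m = R²·106 − (-48)²:  R² = (2304 + 12960) / 106 = 144
R = √144 = 12  ⇒  r_B = 12 − 6 = 6

rB=6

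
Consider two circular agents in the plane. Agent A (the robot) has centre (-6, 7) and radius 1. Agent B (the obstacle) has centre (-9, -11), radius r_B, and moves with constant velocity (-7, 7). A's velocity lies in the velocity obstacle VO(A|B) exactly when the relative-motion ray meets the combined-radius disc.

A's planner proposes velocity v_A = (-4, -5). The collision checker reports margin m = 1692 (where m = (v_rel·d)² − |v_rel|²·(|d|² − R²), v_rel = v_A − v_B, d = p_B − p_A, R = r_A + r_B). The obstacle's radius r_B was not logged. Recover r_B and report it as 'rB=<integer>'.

m = 1692
d = (-3, -18);  v_rel = (3, -12),  |v_rel|² = 153
v_rel×d = (3)·(-18) − (-12)·(-3) = -90
since m = R²·153 − (-90)²:  R² = (8100 + 1692) / 153 = 64
R = √64 = 8  ⇒  r_B = 8 − 1 = 7

rB=7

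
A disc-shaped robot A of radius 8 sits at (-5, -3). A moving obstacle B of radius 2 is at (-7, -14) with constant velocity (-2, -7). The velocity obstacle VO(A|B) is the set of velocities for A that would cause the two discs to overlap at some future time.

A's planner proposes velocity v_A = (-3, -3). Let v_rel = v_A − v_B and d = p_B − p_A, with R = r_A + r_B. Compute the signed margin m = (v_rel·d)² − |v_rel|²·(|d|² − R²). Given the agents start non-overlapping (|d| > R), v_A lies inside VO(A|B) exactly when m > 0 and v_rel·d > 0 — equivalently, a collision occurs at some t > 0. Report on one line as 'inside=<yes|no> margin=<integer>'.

d = (-2, -11),  |d|² = 125;  R = 8+2 = 10,  c = 125−10² = 25
v_rel = (-1, 4),  |v_rel|² = 17;  v_rel·d = (-1)·(-2) + (4)·(-11) = -42
17·t² + 84·t + 25 = 0  ⇒  m = (-42)² − 17·25 = 1339
m = 1339 > 0,  v_rel·d = -42 < 0  ⇒  outside

inside=no margin=1339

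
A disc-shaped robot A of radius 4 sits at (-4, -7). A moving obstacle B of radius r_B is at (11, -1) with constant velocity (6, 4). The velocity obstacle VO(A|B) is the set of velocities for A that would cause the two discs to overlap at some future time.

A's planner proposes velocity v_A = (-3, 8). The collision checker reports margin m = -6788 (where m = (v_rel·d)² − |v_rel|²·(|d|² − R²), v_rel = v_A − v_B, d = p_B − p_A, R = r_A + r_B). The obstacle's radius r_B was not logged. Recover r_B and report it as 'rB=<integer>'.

m = -6788
d = (15, 6);  v_rel = (-9, 4),  |v_rel|² = 97
v_rel×d = (-9)·(6) − (4)·(15) = -114
since m = R²·97 − (-114)²:  R² = (12996 + -6788) / 97 = 64
R = √64 = 8  ⇒  r_B = 8 − 4 = 4

rB=4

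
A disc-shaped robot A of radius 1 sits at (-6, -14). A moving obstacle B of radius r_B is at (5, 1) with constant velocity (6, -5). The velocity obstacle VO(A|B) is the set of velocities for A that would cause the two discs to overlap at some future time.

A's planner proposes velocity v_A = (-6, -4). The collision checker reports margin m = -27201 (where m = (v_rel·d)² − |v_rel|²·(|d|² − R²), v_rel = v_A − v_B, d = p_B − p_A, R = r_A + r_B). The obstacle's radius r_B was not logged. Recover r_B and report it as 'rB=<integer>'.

m = -27201
d = (11, 15);  v_rel = (-12, 1),  |v_rel|² = 145
v_rel×d = (-12)·(15) − (1)·(11) = -191
since m = R²·145 − (-191)²:  R² = (36481 + -27201) / 145 = 64
R = √64 = 8  ⇒  r_B = 8 − 1 = 7

rB=7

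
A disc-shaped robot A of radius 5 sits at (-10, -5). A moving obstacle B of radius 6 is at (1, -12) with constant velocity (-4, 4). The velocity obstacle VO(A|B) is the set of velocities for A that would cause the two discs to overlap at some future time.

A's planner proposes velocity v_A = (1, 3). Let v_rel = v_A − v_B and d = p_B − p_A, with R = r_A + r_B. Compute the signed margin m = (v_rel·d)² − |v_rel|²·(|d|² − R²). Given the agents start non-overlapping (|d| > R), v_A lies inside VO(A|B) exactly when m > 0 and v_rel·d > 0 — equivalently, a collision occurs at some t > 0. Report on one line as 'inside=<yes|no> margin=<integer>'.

d = (11, -7),  |d|² = 170;  R = 5+6 = 11,  c = 170−11² = 49
v_rel = (5, -1),  |v_rel|² = 26;  v_rel·d = (5)·(11) + (-1)·(-7) = 62
26·t² − 124·t + 49 = 0  ⇒  m = 62² − 26·49 = 2570
m = 2570 > 0,  v_rel·d = 62 > 0  ⇒  inside

inside=yes margin=2570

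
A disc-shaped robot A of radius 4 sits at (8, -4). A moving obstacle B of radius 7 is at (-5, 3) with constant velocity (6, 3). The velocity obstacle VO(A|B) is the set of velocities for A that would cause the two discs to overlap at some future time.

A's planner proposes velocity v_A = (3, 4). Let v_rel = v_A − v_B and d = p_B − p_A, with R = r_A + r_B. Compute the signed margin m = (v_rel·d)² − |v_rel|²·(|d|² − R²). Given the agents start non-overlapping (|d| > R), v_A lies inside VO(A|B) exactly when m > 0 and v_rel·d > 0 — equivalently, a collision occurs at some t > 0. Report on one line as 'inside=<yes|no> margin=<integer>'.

d = (-13, 7),  |d|² = 218;  R = 4+7 = 11,  c = 218−11² = 97
v_rel = (-3, 1),  |v_rel|² = 10;  v_rel·d = (-3)·(-13) + (1)·(7) = 46
10·t² − 92·t + 97 = 0  ⇒  m = 46² − 10·97 = 1146
m = 1146 > 0,  v_rel·d = 46 > 0  ⇒  inside

inside=yes margin=1146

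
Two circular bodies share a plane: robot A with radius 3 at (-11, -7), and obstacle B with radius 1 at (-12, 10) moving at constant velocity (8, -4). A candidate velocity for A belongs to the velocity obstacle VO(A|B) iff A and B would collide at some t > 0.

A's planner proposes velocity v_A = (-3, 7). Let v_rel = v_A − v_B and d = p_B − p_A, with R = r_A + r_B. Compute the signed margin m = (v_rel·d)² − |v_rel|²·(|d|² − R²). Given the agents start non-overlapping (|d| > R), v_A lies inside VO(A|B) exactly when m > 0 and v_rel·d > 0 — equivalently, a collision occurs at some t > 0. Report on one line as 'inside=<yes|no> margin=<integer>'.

d = (-1, 17),  |d|² = 290;  R = 3+1 = 4,  c = 290−4² = 274
v_rel = (-11, 11),  |v_rel|² = 242;  v_rel·d = (-11)·(-1) + (11)·(17) = 198
242·t² − 396·t + 274 = 0  ⇒  m = 198² − 242·274 = -27104
m = -27104 < 0,  v_rel·d = 198 > 0  ⇒  outside

inside=no margin=-27104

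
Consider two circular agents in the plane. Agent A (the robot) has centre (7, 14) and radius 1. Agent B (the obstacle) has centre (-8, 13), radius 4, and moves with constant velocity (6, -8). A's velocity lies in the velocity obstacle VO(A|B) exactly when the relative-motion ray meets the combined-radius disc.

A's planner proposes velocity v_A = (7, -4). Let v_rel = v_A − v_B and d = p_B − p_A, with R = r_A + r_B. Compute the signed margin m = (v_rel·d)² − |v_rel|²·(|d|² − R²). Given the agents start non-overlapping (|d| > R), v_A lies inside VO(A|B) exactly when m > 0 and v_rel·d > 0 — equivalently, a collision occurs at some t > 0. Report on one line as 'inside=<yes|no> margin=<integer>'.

d = (-15, -1),  |d|² = 226;  R = 1+4 = 5,  c = 226−5² = 201
v_rel = (1, 4),  |v_rel|² = 17;  v_rel·d = (1)·(-15) + (4)·(-1) = -19
17·t² + 38·t + 201 = 0  ⇒  m = (-19)² − 17·201 = -3056
m = -3056 < 0,  v_rel·d = -19 < 0  ⇒  outside

inside=no margin=-3056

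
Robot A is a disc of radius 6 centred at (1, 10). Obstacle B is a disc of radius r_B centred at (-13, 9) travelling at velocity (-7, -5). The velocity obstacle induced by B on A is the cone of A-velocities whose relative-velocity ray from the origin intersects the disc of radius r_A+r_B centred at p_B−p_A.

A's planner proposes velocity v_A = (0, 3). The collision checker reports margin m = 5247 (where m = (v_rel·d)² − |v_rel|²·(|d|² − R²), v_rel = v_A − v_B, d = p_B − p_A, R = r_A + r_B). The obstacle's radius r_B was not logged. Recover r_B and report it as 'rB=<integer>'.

m = 5247
d = (-14, -1);  v_rel = (7, 8),  |v_rel|² = 113
v_rel×d = (7)·(-1) − (8)·(-14) = 105
since m = R²·113 − 105²:  R² = (11025 + 5247) / 113 = 144
R = √144 = 12  ⇒  r_B = 12 − 6 = 6

rB=6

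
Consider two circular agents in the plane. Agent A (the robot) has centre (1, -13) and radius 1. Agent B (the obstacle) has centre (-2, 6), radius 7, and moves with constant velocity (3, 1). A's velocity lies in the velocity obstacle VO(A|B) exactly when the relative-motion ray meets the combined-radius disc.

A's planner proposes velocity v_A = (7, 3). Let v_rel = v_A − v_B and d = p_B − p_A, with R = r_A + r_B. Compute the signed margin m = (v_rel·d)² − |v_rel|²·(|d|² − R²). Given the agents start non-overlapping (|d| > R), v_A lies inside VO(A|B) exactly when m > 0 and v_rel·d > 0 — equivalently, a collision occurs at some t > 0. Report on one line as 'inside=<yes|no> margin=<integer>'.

d = (-3, 19),  |d|² = 370;  R = 1+7 = 8,  c = 370−8² = 306
v_rel = (4, 2),  |v_rel|² = 20;  v_rel·d = (4)·(-3) + (2)·(19) = 26
20·t² − 52·t + 306 = 0  ⇒  m = 26² − 20·306 = -5444
m = -5444 < 0,  v_rel·d = 26 > 0  ⇒  outside

inside=no margin=-5444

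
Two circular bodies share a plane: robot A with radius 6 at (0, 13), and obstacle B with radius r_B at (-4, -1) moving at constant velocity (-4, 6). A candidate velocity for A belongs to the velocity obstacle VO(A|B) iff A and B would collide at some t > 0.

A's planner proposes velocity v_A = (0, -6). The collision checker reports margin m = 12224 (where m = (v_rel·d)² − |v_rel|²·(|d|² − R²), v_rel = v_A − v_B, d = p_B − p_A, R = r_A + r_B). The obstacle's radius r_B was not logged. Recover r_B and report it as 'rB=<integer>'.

m = 12224
d = (-4, -14);  v_rel = (4, -12),  |v_rel|² = 160
v_rel×d = (4)·(-14) − (-12)·(-4) = -104
since m = R²·160 − (-104)²:  R² = (10816 + 12224) / 160 = 144
R = √144 = 12  ⇒  r_B = 12 − 6 = 6

rB=6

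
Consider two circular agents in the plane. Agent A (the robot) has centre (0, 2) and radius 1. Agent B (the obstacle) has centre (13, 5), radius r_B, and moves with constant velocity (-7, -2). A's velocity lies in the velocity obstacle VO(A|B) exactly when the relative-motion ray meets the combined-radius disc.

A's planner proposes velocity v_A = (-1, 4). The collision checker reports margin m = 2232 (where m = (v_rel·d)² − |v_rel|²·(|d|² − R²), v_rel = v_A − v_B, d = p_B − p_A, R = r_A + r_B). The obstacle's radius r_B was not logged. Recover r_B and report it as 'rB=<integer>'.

m = 2232
d = (13, 3);  v_rel = (6, 6),  |v_rel|² = 72
v_rel×d = (6)·(3) − (6)·(13) = -60
since m = R²·72 − (-60)²:  R² = (3600 + 2232) / 72 = 81
R = √81 = 9  ⇒  r_B = 9 − 1 = 8

rB=8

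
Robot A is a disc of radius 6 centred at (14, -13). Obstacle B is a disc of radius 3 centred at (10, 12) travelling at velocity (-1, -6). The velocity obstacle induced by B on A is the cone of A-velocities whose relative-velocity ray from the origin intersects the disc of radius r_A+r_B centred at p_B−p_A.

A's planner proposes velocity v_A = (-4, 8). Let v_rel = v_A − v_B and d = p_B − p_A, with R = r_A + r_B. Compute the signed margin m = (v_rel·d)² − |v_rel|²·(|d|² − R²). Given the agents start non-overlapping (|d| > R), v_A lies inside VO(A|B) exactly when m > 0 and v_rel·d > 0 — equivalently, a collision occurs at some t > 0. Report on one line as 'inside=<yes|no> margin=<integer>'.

d = (-4, 25),  |d|² = 641;  R = 6+3 = 9,  c = 641−9² = 560
v_rel = (-3, 14),  |v_rel|² = 205;  v_rel·d = (-3)·(-4) + (14)·(25) = 362
205·t² − 724·t + 560 = 0  ⇒  m = 362² − 205·560 = 16244
m = 16244 > 0,  v_rel·d = 362 > 0  ⇒  inside

inside=yes margin=16244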